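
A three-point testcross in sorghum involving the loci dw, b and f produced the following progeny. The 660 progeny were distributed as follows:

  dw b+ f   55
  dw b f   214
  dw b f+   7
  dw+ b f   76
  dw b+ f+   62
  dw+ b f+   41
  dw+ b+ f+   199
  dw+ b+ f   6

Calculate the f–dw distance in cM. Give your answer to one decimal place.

The two most frequent reciprocal classes, dw b f and dw+ b+ f+, are the parental types, so the F1 was dw b f / dw+ b+ f+.
The two rarest classes, dw b f+ and dw+ b+ f, are the double crossovers. Comparing them with the parentals, only the f allele has switched, so f is the middle locus and the order is dw – f – b.
Crossovers in the dw–f interval produce the single-crossover classes dw+ b f and dw b+ f+ (76 + 62 = 138) plus the double crossovers (13).
RF(dw–f) = (138 + 13) / 660 = 151/660 = 0.2288 → 22.9 cM.

22.9 cM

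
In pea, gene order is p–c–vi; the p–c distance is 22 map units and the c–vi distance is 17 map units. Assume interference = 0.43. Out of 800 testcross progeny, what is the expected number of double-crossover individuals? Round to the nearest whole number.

Map distances give recombination frequencies of 0.220 and 0.170 for the two intervals.
With interference 0.43 (so coincidence = 0.57), expected double-crossover frequency = 0.220 × 0.170 × 0.57 = 0.02132.
Expected number = 0.02132 × 800 = 17.05 ≈ 17.

17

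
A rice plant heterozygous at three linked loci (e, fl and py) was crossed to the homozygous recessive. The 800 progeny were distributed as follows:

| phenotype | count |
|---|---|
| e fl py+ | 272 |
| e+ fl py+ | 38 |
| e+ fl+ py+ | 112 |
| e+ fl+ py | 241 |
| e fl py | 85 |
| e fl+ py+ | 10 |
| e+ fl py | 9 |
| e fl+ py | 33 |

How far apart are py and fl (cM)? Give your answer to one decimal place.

27.0 cM

The two most frequent reciprocal classes, e fl py+ and e+ fl+ py, are the parental types, so the F1 was e fl py+ / e+ fl+ py.
The two rarest classes, e fl+ py+ and e+ fl py, are the double crossovers. Comparing them with the parentals, only the fl allele has switched, so fl is the middle locus and the order is py – fl – e.
Crossovers in the py–fl interval produce the single-crossover classes e fl py and e+ fl+ py+ (85 + 112 = 197) plus the double crossovers (19).
RF(py–fl) = (197 + 19) / 800 = 216/800 = 0.2700 → 27.0 cM.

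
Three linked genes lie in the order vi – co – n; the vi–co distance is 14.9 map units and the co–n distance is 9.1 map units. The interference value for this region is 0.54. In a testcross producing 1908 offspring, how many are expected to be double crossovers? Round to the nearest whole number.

Map distances give recombination frequencies of 0.149 and 0.091 for the two intervals.
With interference 0.54 (so coincidence = 0.46), expected double-crossover frequency = 0.149 × 0.091 × 0.46 = 0.00624.
Expected number = 0.00624 × 1908 = 11.90 ≈ 12.

12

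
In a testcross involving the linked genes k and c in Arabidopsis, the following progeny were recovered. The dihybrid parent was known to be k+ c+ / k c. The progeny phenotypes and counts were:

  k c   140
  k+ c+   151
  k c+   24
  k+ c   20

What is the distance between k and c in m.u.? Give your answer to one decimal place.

The recombinant classes are k+ c and k c+: 20 + 24 = 44.
Recombination frequency = 44/335 = 0.1313 ≈ 13.1%, i.e. 13.1 m.u.

13.1 m.u.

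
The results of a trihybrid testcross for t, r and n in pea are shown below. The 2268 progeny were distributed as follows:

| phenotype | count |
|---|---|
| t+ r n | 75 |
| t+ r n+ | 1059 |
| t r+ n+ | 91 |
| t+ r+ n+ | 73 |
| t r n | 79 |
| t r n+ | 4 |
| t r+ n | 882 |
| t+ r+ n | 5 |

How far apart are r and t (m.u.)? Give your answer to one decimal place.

The two most frequent reciprocal classes, t r+ n and t+ r n+, are the parental types, so the F1 was t r+ n / t+ r n+.
The two rarest classes, t+ r+ n and t r n+, are the double crossovers. Comparing them with the parentals, only the t allele has switched, so t is the middle locus and the order is r – t – n.
Crossovers in the r–t interval produce the single-crossover classes t r n and t+ r+ n+ (79 + 73 = 152) plus the double crossovers (9).
RF(r–t) = (152 + 9) / 2268 = 161/2268 = 0.0710 → 7.1 m.u.

7.1 m.u.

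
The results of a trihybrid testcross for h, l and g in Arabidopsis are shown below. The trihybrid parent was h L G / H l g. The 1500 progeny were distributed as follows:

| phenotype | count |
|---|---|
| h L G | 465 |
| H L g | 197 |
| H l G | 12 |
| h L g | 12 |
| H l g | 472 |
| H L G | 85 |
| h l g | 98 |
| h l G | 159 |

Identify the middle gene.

The two rarest classes, h L g and H l G, are the double crossovers. Comparing them with the parentals, only the g allele has switched, so g is the middle locus and the order is h – g – l.

g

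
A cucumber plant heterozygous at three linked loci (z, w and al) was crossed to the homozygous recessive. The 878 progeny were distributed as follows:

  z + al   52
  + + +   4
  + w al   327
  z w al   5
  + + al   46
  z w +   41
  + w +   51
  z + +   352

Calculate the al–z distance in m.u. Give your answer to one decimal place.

12.8 m.u.

The two most frequent reciprocal classes, + w al and z + +, are the parental types, so the F1 was + w al / z + +.
The two rarest classes, z w al and + + +, are the double crossovers. Comparing them with the parentals, only the z allele has switched, so z is the middle locus and the order is al – z – w.
Crossovers in the al–z interval produce the single-crossover classes + w + and z + al (51 + 52 = 103) plus the double crossovers (9).
RF(al–z) = (103 + 9) / 878 = 112/878 = 0.1276 → 12.8 m.u.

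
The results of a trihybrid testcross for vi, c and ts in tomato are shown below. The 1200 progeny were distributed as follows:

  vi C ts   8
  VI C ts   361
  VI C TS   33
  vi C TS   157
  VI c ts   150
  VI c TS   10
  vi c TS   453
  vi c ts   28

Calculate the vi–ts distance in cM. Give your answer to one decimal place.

The two most frequent reciprocal classes, vi c TS and VI C ts, are the parental types, so the F1 was vi c TS / VI C ts.
The two rarest classes, VI c TS and vi C ts, are the double crossovers. Comparing them with the parentals, only the vi allele has switched, so vi is the middle locus and the order is ts – vi – c.
Crossovers in the ts–vi interval produce the single-crossover classes vi c ts and VI C TS (28 + 33 = 61) plus the double crossovers (18).
RF(ts–vi) = (61 + 18) / 1200 = 79/1200 = 0.0658 → 6.6 cM.

6.6 cM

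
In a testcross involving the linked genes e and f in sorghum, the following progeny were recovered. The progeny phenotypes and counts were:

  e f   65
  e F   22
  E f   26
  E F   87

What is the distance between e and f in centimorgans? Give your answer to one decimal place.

The two most frequent classes, E F (87) and e f (65), are the parental types, so the F1 was E F / e f.
The recombinant classes are E f and e F: 26 + 22 = 48.
Recombination frequency = 48/200 = 0.2400 ≈ 24.0%, i.e. 24.0 centimorgans.

24.0 centimorgans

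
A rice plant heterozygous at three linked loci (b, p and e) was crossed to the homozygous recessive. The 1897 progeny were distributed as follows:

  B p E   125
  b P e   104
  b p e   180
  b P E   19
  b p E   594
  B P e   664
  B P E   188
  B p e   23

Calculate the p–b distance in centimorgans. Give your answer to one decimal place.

The two most frequent reciprocal classes, b p E and B P e, are the parental types, so the F1 was b p E / B P e.
The two rarest classes, b P E and B p e, are the double crossovers. Comparing them with the parentals, only the p allele has switched, so p is the middle locus and the order is e – p – b.
Crossovers in the p–b interval produce the single-crossover classes B p E and b P e (125 + 104 = 229) plus the double crossovers (42).
RF(p–b) = (229 + 42) / 1897 = 271/1897 = 0.1429 → 14.3 centimorgans.

14.3 centimorgans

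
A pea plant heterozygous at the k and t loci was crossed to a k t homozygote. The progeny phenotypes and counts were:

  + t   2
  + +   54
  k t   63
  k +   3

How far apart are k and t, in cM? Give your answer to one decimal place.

The two most frequent classes, + + (54) and k t (63), are the parental types, so the F1 was + + / k t.
The recombinant classes are + t and k +: 2 + 3 = 5.
Recombination frequency = 5/122 = 0.0410 ≈ 4.1%, i.e. 4.1 cM.

4.1 cM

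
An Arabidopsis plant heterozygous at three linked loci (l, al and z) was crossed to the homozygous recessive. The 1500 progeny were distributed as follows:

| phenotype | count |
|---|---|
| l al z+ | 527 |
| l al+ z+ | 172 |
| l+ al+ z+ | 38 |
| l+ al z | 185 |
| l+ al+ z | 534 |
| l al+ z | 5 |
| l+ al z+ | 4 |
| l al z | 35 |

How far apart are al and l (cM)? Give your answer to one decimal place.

24.4 cM

The two most frequent reciprocal classes, l al z+ and l+ al+ z, are the parental types, so the F1 was l al z+ / l+ al+ z.
The two rarest classes, l+ al z+ and l al+ z, are the double crossovers. Comparing them with the parentals, only the l allele has switched, so l is the middle locus and the order is al – l – z.
Crossovers in the al–l interval produce the single-crossover classes l al+ z+ and l+ al z (172 + 185 = 357) plus the double crossovers (9).
RF(al–l) = (357 + 9) / 1500 = 366/1500 = 0.2440 → 24.4 cM.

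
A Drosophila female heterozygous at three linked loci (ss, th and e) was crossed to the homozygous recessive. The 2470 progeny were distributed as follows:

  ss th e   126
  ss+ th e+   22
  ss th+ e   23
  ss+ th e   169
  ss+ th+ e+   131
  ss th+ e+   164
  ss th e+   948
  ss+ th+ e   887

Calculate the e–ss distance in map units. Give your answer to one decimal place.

12.2 map units

The two most frequent reciprocal classes, ss th e+ and ss+ th+ e, are the parental types, so the F1 was ss th e+ / ss+ th+ e.
The two rarest classes, ss+ th e+ and ss th+ e, are the double crossovers. Comparing them with the parentals, only the ss allele has switched, so ss is the middle locus and the order is e – ss – th.
Crossovers in the e–ss interval produce the single-crossover classes ss th e and ss+ th+ e+ (126 + 131 = 257) plus the double crossovers (45).
RF(e–ss) = (257 + 45) / 2470 = 302/2470 = 0.1223 → 12.2 map units.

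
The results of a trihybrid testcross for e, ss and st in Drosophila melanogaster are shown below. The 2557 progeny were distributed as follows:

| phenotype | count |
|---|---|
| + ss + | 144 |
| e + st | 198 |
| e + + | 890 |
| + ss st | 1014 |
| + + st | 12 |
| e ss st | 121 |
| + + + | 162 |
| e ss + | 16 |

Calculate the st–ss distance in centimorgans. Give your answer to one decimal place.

14.5 centimorgans

The two most frequent reciprocal classes, e + + and + ss st, are the parental types, so the F1 was e + + / + ss st.
The two rarest classes, e ss + and + + st, are the double crossovers. Comparing them with the parentals, only the ss allele has switched, so ss is the middle locus and the order is st – ss – e.
Crossovers in the st–ss interval produce the single-crossover classes e + st and + ss + (198 + 144 = 342) plus the double crossovers (28).
RF(st–ss) = (342 + 28) / 2557 = 370/2557 = 0.1447 → 14.5 centimorgans.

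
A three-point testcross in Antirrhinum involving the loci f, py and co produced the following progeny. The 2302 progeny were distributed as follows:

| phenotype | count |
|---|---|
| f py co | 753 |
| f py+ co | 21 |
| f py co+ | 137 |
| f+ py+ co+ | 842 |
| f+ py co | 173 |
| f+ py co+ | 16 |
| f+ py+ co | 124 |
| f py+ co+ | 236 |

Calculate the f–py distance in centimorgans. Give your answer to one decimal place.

The two most frequent reciprocal classes, f+ py+ co+ and f py co, are the parental types, so the F1 was f+ py+ co+ / f py co.
The two rarest classes, f+ py co+ and f py+ co, are the double crossovers. Comparing them with the parentals, only the py allele has switched, so py is the middle locus and the order is f – py – co.
Crossovers in the f–py interval produce the single-crossover classes f py+ co+ and f+ py co (236 + 173 = 409) plus the double crossovers (37).
RF(f–py) = (409 + 37) / 2302 = 446/2302 = 0.1937 → 19.4 centimorgans.

19.4 centimorgans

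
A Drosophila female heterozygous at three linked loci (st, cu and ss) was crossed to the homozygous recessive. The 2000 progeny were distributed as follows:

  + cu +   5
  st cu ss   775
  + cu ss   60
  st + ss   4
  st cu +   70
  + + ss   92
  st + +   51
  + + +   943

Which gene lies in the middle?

cu

The two most frequent reciprocal classes, + + + and st cu ss, are the parental types, so the F1 was + + + / st cu ss.
The two rarest classes, + cu + and st + ss, are the double crossovers. Comparing them with the parentals, only the cu allele has switched, so cu is the middle locus and the order is ss – cu – st.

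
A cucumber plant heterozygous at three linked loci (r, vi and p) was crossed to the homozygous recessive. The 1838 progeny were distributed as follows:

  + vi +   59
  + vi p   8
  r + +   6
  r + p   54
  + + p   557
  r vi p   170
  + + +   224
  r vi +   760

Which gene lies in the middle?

vi

The two most frequent reciprocal classes, r vi + and + + p, are the parental types, so the F1 was r vi + / + + p.
The two rarest classes, r + + and + vi p, are the double crossovers. Comparing them with the parentals, only the vi allele has switched, so vi is the middle locus and the order is p – vi – r.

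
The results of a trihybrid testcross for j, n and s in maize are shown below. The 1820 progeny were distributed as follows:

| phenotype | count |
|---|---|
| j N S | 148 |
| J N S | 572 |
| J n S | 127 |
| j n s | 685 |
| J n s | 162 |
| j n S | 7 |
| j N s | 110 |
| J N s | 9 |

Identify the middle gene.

The two most frequent reciprocal classes, J N S and j n s, are the parental types, so the F1 was J N S / j n s.
The two rarest classes, J N s and j n S, are the double crossovers. Comparing them with the parentals, only the s allele has switched, so s is the middle locus and the order is n – s – j.

s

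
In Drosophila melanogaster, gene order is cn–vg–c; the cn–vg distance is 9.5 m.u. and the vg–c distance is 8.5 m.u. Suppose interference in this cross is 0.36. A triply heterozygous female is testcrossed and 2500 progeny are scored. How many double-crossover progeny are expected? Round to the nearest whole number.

Map distances give recombination frequencies of 0.095 and 0.085 for the two intervals.
With interference 0.36 (so coincidence = 0.64), expected double-crossover frequency = 0.095 × 0.085 × 0.64 = 0.00517.
Expected number = 0.00517 × 2500 = 12.92 ≈ 13.

13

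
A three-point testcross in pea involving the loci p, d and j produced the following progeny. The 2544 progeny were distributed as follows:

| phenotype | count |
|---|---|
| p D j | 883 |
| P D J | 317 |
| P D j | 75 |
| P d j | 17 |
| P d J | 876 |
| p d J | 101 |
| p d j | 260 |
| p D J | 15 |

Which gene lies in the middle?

The two most frequent reciprocal classes, P d J and p D j, are the parental types, so the F1 was P d J / p D j.
The two rarest classes, P d j and p D J, are the double crossovers. Comparing them with the parentals, only the j allele has switched, so j is the middle locus and the order is d – j – p.

j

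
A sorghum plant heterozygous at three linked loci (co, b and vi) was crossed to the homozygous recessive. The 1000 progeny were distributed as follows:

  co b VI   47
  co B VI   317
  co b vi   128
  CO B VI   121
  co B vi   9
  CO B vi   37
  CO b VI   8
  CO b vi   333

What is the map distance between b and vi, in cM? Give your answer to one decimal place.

10.1 cM

The two most frequent reciprocal classes, CO b vi and co B VI, are the parental types, so the F1 was CO b vi / co B VI.
The two rarest classes, CO b VI and co B vi, are the double crossovers. Comparing them with the parentals, only the vi allele has switched, so vi is the middle locus and the order is co – vi – b.
Crossovers in the vi–b interval produce the single-crossover classes CO B vi and co b VI (37 + 47 = 84) plus the double crossovers (17).
RF(vi–b) = (84 + 17) / 1000 = 101/1000 = 0.1010 → 10.1 cM.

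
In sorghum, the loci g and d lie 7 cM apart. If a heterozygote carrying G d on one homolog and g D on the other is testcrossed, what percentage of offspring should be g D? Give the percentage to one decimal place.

46.5%

A map distance of 7 cM corresponds to a recombination frequency of 0.070.
The F1 is G d / g D, so g D is a parental gamete class with expected frequency (1 − r)/2 = 0.930/2 = 0.4650.
That is 0.4650 = 46.5% of the progeny.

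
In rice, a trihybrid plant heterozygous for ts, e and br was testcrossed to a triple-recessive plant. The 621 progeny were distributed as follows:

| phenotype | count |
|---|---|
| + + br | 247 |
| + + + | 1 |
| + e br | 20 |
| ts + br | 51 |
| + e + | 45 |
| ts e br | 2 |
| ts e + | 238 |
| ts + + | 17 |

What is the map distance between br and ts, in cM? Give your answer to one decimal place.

The two most frequent reciprocal classes, + + br and ts e +, are the parental types, so the F1 was + + br / ts e +.
The two rarest classes, + + + and ts e br, are the double crossovers. Comparing them with the parentals, only the br allele has switched, so br is the middle locus and the order is ts – br – e.
Crossovers in the ts–br interval produce the single-crossover classes ts + br and + e + (51 + 45 = 96) plus the double crossovers (3).
RF(ts–br) = (96 + 3) / 621 = 99/621 = 0.1594 → 15.9 cM.

15.9 cM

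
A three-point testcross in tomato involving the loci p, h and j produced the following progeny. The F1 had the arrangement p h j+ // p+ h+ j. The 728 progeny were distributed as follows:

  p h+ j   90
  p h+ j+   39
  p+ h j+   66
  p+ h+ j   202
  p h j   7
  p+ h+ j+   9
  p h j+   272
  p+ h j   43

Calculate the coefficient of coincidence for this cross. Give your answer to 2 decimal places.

0.69

The two rarest classes, p h j and p+ h+ j+, are the double crossovers. Comparing them with the parentals, only the j allele has switched, so j is the middle locus and the order is p – j – h.
p–j: (156 + 16)/728 = 0.2363; j–h: (82 + 16)/728 = 0.1346.
Expected DCO frequency = 0.2363 × 0.1346 ≈ 0.03181; observed = 16/728 ≈ 0.02198.
Coefficient of coincidence = 0.02198/0.03181 ≈ 0.69.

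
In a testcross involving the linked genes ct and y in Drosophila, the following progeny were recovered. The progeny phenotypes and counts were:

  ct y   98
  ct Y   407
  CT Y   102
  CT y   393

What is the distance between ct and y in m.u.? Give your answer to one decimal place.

The two most frequent classes, CT y (393) and ct Y (407), are the parental types, so the F1 was CT y / ct Y.
The recombinant classes are CT Y and ct y: 102 + 98 = 200.
Recombination frequency = 200/1000 = 0.2000 ≈ 20.0%, i.e. 20.0 m.u.

20.0 m.u.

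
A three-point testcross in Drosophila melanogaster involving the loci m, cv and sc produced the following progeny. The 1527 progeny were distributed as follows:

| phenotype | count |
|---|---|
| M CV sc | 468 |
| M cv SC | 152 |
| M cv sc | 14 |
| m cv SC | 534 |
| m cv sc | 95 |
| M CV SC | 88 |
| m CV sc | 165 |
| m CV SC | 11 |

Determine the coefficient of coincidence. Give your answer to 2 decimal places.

0.54

The two most frequent reciprocal classes, M CV sc and m cv SC, are the parental types, so the F1 was M CV sc / m cv SC.
The two rarest classes, M cv sc and m CV SC, are the double crossovers. Comparing them with the parentals, only the cv allele has switched, so cv is the middle locus and the order is m – cv – sc.
m–cv: (317 + 25)/1527 = 0.2240; cv–sc: (183 + 25)/1527 = 0.1362.
Expected DCO frequency = 0.2240 × 0.1362 ≈ 0.03051; observed = 25/1527 ≈ 0.01637.
Coefficient of coincidence = 0.01637/0.03051 ≈ 0.54.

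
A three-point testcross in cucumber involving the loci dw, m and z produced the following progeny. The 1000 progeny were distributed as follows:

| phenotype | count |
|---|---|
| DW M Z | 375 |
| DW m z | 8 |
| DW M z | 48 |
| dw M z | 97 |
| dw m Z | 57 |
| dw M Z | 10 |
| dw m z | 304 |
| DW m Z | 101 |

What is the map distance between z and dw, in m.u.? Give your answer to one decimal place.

12.3 m.u.

The two most frequent reciprocal classes, dw m z and DW M Z, are the parental types, so the F1 was dw m z / DW M Z.
The two rarest classes, DW m z and dw M Z, are the double crossovers. Comparing them with the parentals, only the dw allele has switched, so dw is the middle locus and the order is m – dw – z.
Crossovers in the dw–z interval produce the single-crossover classes dw m Z and DW M z (57 + 48 = 105) plus the double crossovers (18).
RF(dw–z) = (105 + 18) / 1000 = 123/1000 = 0.1230 → 12.3 m.u.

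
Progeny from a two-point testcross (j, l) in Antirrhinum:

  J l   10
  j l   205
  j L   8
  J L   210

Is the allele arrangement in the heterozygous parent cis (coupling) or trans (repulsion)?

The two most frequent classes are J L (210) and j l (205); these are the parental (non-recombinant) types.
So the F1 carried J L on one chromosome and j l on the other — the recessive alleles are on the same chromosome (cis / coupling).

cis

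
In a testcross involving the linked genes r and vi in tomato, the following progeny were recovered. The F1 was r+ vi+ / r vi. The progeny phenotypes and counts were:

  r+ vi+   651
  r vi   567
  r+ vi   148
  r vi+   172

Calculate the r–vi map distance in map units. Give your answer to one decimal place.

The recombinant classes are r+ vi and r vi+: 148 + 172 = 320.
Recombination frequency = 320/1538 = 0.2081 ≈ 20.8%, i.e. 20.8 map units.

20.8 map units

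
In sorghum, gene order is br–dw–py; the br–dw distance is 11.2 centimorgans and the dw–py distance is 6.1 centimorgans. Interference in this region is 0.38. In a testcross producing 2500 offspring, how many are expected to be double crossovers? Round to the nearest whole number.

Map distances give recombination frequencies of 0.112 and 0.061 for the two intervals.
With interference 0.38 (so coincidence = 0.62), expected double-crossover frequency = 0.112 × 0.061 × 0.62 = 0.00424.
Expected number = 0.00424 × 2500 = 10.59 ≈ 11.

11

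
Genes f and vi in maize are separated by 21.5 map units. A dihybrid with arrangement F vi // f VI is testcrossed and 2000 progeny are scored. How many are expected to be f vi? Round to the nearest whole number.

215

A map distance of 21.5 map units corresponds to a recombination frequency of 0.215.
The F1 is F vi / f VI, so f vi is a recombinant gamete class with expected frequency r/2 = 0.215/2 = 0.1075.
Expected number = 0.1075 × 2000 = 215.00 ≈ 215.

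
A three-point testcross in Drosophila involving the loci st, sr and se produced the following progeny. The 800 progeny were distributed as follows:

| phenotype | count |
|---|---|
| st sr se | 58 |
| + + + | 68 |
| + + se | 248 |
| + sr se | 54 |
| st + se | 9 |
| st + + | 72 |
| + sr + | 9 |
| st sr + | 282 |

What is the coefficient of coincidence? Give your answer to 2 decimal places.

The two most frequent reciprocal classes, + + se and st sr +, are the parental types, so the F1 was + + se / st sr +.
The two rarest classes, st + se and + sr +, are the double crossovers. Comparing them with the parentals, only the st allele has switched, so st is the middle locus and the order is sr – st – se.
sr–st: (126 + 18)/800 = 0.1800; st–se: (126 + 18)/800 = 0.1800.
Expected DCO frequency = 0.1800 × 0.1800 ≈ 0.03240; observed = 18/800 ≈ 0.02250.
Coefficient of coincidence = 0.02250/0.03240 ≈ 0.69.

0.69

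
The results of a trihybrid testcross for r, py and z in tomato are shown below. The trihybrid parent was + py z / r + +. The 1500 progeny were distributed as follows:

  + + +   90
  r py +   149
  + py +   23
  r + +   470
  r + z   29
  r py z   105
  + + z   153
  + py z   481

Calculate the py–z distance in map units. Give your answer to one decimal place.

23.6 map units

The two rarest classes, + py + and r + z, are the double crossovers. Comparing them with the parentals, only the z allele has switched, so z is the middle locus and the order is r – z – py.
Crossovers in the z–py interval produce the single-crossover classes + + z and r py + (153 + 149 = 302) plus the double crossovers (52).
RF(z–py) = (302 + 52) / 1500 = 354/1500 = 0.2360 → 23.6 map units.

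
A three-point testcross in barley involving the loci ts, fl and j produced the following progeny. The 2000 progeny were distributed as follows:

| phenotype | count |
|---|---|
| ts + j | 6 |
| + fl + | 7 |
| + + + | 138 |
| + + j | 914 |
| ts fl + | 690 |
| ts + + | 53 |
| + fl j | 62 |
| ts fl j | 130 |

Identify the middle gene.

The two most frequent reciprocal classes, + + j and ts fl +, are the parental types, so the F1 was + + j / ts fl +.
The two rarest classes, ts + j and + fl +, are the double crossovers. Comparing them with the parentals, only the ts allele has switched, so ts is the middle locus and the order is fl – ts – j.

ts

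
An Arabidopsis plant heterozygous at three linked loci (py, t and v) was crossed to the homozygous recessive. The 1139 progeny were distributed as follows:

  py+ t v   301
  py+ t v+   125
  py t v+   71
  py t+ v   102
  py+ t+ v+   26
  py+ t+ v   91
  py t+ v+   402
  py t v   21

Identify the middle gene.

py

The two most frequent reciprocal classes, py+ t v and py t+ v+, are the parental types, so the F1 was py+ t v / py t+ v+.
The two rarest classes, py t v and py+ t+ v+, are the double crossovers. Comparing them with the parentals, only the py allele has switched, so py is the middle locus and the order is t – py – v.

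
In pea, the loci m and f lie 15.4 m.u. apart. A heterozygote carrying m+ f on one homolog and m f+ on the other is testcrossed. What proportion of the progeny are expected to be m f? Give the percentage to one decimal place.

7.7%

A map distance of 15.4 m.u. corresponds to a recombination frequency of 0.154.
The F1 is m+ f / m f+, so m f is a recombinant gamete class with expected frequency r/2 = 0.154/2 = 0.0770.
That is 0.0770 = 7.7% of the progeny.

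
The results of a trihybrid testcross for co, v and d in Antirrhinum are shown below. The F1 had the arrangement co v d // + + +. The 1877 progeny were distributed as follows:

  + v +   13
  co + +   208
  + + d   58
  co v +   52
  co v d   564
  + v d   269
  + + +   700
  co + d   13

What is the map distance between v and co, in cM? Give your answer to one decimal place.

26.8 cM

The two rarest classes, co + d and + v +, are the double crossovers. Comparing them with the parentals, only the v allele has switched, so v is the middle locus and the order is d – v – co.
Crossovers in the v–co interval produce the single-crossover classes + v d and co + + (269 + 208 = 477) plus the double crossovers (26).
RF(v–co) = (477 + 26) / 1877 = 503/1877 = 0.2680 → 26.8 cM.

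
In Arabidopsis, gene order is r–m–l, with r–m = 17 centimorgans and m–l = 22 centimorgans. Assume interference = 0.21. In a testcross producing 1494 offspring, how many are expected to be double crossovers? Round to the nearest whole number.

Map distances give recombination frequencies of 0.170 and 0.220 for the two intervals.
With interference 0.21 (so coincidence = 0.79), expected double-crossover frequency = 0.170 × 0.220 × 0.79 = 0.02955.
Expected number = 0.02955 × 1494 = 44.14 ≈ 44.

44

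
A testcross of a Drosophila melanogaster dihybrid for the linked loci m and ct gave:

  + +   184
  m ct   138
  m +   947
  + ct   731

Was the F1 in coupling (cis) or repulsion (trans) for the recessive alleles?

trans

The two most frequent classes are + ct (731) and m + (947); these are the parental (non-recombinant) types.
So the F1 carried + ct on one chromosome and m + on the other — the recessive alleles are on opposite chromosomes (trans / repulsion).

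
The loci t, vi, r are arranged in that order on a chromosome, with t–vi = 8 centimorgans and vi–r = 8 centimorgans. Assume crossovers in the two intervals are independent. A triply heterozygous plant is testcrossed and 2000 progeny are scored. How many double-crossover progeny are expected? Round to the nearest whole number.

13

Map distances give recombination frequencies of 0.080 and 0.080 for the two intervals.
With no interference, expected double-crossover frequency = 0.080 × 0.080 = 0.00640.
Expected number = 0.00640 × 2000 = 12.80 ≈ 13.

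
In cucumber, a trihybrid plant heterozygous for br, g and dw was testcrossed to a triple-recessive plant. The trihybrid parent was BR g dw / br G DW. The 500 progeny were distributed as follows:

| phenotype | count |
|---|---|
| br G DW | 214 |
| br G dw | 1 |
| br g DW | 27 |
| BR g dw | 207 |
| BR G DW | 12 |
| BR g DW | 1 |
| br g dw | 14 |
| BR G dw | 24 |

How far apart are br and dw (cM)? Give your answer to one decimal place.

The two rarest classes, BR g DW and br G dw, are the double crossovers. Comparing them with the parentals, only the dw allele has switched, so dw is the middle locus and the order is g – dw – br.
Crossovers in the dw–br interval produce the single-crossover classes br g dw and BR G DW (14 + 12 = 26) plus the double crossovers (2).
RF(dw–br) = (26 + 2) / 500 = 28/500 = 0.0560 → 5.6 cM.

5.6 cM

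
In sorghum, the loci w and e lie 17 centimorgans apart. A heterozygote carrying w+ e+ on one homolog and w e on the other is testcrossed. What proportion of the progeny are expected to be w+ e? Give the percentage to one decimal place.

A map distance of 17 centimorgans corresponds to a recombination frequency of 0.170.
The F1 is w+ e+ / w e, so w+ e is a recombinant gamete class with expected frequency r/2 = 0.170/2 = 0.0850.
That is 0.0850 = 8.5% of the progeny.

8.5%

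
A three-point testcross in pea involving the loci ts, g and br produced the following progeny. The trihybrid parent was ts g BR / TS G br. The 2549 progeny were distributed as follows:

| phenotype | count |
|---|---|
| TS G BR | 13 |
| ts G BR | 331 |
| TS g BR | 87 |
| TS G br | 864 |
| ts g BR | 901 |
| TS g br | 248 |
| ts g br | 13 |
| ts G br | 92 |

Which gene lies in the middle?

The two rarest classes, ts g br and TS G BR, are the double crossovers. Comparing them with the parentals, only the br allele has switched, so br is the middle locus and the order is ts – br – g.

br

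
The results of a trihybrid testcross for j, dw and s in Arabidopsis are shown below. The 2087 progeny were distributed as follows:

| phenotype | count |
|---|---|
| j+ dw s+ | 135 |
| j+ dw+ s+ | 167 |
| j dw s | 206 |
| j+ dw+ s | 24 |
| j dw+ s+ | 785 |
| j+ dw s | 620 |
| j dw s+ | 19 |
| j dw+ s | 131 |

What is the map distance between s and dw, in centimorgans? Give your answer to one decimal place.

14.8 centimorgans

The two most frequent reciprocal classes, j dw+ s+ and j+ dw s, are the parental types, so the F1 was j dw+ s+ / j+ dw s.
The two rarest classes, j dw s+ and j+ dw+ s, are the double crossovers. Comparing them with the parentals, only the dw allele has switched, so dw is the middle locus and the order is s – dw – j.
Crossovers in the s–dw interval produce the single-crossover classes j dw+ s and j+ dw s+ (131 + 135 = 266) plus the double crossovers (43).
RF(s–dw) = (266 + 43) / 2087 = 309/2087 = 0.1481 → 14.8 centimorgans.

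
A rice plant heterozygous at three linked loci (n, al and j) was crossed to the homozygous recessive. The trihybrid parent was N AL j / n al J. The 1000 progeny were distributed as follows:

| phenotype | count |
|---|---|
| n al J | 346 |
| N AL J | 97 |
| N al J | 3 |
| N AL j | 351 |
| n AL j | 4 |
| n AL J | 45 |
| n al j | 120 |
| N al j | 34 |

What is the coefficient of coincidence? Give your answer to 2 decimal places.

The two rarest classes, n AL j and N al J, are the double crossovers. Comparing them with the parentals, only the n allele has switched, so n is the middle locus and the order is j – n – al.
j–n: (217 + 7)/1000 = 0.2240; n–al: (79 + 7)/1000 = 0.0860.
Expected DCO frequency = 0.2240 × 0.0860 ≈ 0.01926; observed = 7/1000 ≈ 0.00700.
Coefficient of coincidence = 0.00700/0.01926 ≈ 0.36.

0.36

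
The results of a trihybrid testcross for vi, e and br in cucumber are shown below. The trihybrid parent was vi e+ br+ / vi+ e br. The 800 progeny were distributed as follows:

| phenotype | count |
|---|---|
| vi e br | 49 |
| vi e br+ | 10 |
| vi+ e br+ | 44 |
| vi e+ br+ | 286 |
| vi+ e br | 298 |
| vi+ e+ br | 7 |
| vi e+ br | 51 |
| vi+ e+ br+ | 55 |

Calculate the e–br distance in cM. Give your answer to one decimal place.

14.0 cM

The two rarest classes, vi e br+ and vi+ e+ br, are the double crossovers. Comparing them with the parentals, only the e allele has switched, so e is the middle locus and the order is br – e – vi.
Crossovers in the br–e interval produce the single-crossover classes vi e+ br and vi+ e br+ (51 + 44 = 95) plus the double crossovers (17).
RF(br–e) = (95 + 17) / 800 = 112/800 = 0.1400 → 14.0 cM.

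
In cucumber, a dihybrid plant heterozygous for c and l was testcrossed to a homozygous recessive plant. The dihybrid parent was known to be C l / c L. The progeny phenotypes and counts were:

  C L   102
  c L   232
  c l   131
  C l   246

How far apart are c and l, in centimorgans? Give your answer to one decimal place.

32.8 centimorgans

The recombinant classes are C L and c l: 102 + 131 = 233.
Recombination frequency = 233/711 = 0.3277 ≈ 32.8%, i.e. 32.8 centimorgans.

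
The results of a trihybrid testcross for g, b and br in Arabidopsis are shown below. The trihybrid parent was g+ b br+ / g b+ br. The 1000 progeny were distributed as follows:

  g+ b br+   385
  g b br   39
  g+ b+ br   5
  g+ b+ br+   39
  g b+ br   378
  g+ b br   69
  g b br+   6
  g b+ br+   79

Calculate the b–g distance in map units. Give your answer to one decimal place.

8.9 map units

The two rarest classes, g b br+ and g+ b+ br, are the double crossovers. Comparing them with the parentals, only the g allele has switched, so g is the middle locus and the order is br – g – b.
Crossovers in the g–b interval produce the single-crossover classes g+ b+ br+ and g b br (39 + 39 = 78) plus the double crossovers (11).
RF(g–b) = (78 + 11) / 1000 = 89/1000 = 0.0890 → 8.9 map units.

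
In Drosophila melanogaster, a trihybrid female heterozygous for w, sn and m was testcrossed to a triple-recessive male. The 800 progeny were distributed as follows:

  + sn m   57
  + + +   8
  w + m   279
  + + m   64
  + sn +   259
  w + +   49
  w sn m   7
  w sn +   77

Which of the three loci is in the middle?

sn

The two most frequent reciprocal classes, + sn + and w + m, are the parental types, so the F1 was + sn + / w + m.
The two rarest classes, + + + and w sn m, are the double crossovers. Comparing them with the parentals, only the sn allele has switched, so sn is the middle locus and the order is w – sn – m.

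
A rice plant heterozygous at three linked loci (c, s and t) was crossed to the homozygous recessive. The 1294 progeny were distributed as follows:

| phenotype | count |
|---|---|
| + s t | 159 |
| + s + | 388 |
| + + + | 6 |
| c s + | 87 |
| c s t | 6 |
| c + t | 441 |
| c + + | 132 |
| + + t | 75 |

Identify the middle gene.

s

The two most frequent reciprocal classes, c + t and + s +, are the parental types, so the F1 was c + t / + s +.
The two rarest classes, c s t and + + +, are the double crossovers. Comparing them with the parentals, only the s allele has switched, so s is the middle locus and the order is t – s – c.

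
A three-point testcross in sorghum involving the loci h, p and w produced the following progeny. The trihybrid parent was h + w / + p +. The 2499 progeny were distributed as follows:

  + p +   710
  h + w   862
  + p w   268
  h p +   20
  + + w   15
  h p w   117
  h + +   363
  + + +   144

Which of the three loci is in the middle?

h

The two rarest classes, + + w and h p +, are the double crossovers. Comparing them with the parentals, only the h allele has switched, so h is the middle locus and the order is p – h – w.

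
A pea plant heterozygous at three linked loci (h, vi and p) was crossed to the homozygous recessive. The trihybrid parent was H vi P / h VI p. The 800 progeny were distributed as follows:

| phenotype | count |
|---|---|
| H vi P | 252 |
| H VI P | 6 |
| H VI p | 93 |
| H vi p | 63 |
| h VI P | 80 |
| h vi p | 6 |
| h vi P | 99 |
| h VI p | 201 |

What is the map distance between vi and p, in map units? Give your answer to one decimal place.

The two rarest classes, H VI P and h vi p, are the double crossovers. Comparing them with the parentals, only the vi allele has switched, so vi is the middle locus and the order is h – vi – p.
Crossovers in the vi–p interval produce the single-crossover classes H vi p and h VI P (63 + 80 = 143) plus the double crossovers (12).
RF(vi–p) = (143 + 12) / 800 = 155/800 = 0.1938 → 19.4 map units.

19.4 map units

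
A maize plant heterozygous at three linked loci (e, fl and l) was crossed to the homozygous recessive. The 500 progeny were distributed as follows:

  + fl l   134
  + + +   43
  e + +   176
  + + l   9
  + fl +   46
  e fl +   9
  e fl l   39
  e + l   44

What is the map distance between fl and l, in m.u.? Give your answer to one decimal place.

21.6 m.u.

The two most frequent reciprocal classes, e + + and + fl l, are the parental types, so the F1 was e + + / + fl l.
The two rarest classes, e fl + and + + l, are the double crossovers. Comparing them with the parentals, only the fl allele has switched, so fl is the middle locus and the order is e – fl – l.
Crossovers in the fl–l interval produce the single-crossover classes e + l and + fl + (44 + 46 = 90) plus the double crossovers (18).
RF(fl–l) = (90 + 18) / 500 = 108/500 = 0.2160 → 21.6 m.u.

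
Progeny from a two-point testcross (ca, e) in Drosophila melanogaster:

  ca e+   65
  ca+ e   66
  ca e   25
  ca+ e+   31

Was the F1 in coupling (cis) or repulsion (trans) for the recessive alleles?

trans

The two most frequent classes are ca+ e (66) and ca e+ (65); these are the parental (non-recombinant) types.
So the F1 carried ca+ e on one chromosome and ca e+ on the other — the recessive alleles are on opposite chromosomes (trans / repulsion).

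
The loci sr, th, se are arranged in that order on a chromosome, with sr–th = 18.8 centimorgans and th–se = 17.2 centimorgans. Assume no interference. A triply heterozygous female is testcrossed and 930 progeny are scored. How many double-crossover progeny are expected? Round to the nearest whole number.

30

Map distances give recombination frequencies of 0.188 and 0.172 for the two intervals.
With no interference, expected double-crossover frequency = 0.188 × 0.172 = 0.03234.
Expected number = 0.03234 × 930 = 30.07 ≈ 30.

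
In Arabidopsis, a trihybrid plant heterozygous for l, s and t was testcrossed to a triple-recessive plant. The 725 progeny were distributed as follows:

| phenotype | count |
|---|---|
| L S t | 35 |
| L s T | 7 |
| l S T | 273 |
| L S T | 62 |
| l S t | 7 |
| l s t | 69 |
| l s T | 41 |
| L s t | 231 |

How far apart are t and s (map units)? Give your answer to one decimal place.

12.4 map units

The two most frequent reciprocal classes, L s t and l S T, are the parental types, so the F1 was L s t / l S T.
The two rarest classes, L s T and l S t, are the double crossovers. Comparing them with the parentals, only the t allele has switched, so t is the middle locus and the order is s – t – l.
Crossovers in the s–t interval produce the single-crossover classes L S t and l s T (35 + 41 = 76) plus the double crossovers (14).
RF(s–t) = (76 + 14) / 725 = 90/725 = 0.1241 → 12.4 map units.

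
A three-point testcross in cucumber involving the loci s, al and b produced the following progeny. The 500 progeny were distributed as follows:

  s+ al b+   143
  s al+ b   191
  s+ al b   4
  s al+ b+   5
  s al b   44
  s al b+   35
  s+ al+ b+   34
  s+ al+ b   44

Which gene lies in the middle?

The two most frequent reciprocal classes, s al+ b and s+ al b+, are the parental types, so the F1 was s al+ b / s+ al b+.
The two rarest classes, s al+ b+ and s+ al b, are the double crossovers. Comparing them with the parentals, only the b allele has switched, so b is the middle locus and the order is al – b – s.

b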